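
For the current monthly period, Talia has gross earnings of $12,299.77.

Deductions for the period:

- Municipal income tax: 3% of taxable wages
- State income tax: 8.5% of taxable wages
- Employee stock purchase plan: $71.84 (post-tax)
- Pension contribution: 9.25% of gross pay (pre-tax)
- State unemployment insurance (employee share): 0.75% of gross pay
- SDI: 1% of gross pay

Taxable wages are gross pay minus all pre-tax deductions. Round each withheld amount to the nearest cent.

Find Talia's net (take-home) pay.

Pension contribution: $12,299.77 × 0.0925 = $1,137.73
Taxable wages = $12,299.77 − $1,137.73 = $11,162.04
Municipal income tax: $11,162.04 × 0.03 = $334.86
State income tax: $11,162.04 × 0.085 = $948.77
SDI: $12,299.77 × 0.01 = $123.00
State unemployment insurance (employee share): $12,299.77 × 0.0075 = $92.25
Employee stock purchase plan: $71.84
Total deductions = $1,137.73 + $334.86 + $948.77 + $123.00 + $92.25 + $71.84 = $2,708.45
Net pay = $12,299.77 − $2,708.45 = $9,591.32

$9,591.32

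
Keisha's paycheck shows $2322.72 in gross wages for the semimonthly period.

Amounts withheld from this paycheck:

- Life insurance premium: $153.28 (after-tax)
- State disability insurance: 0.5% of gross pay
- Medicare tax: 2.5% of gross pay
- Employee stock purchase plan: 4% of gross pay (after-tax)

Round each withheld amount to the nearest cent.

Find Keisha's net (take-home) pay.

$2006.85

Medicare tax: $2322.72 × 0.025 = $58.07
State disability insurance: $2322.72 × 0.005 = $11.61
Employee stock purchase plan: $2322.72 × 0.04 = $92.91
Life insurance premium: $153.28
Total deductions = $58.07 + $11.61 + $92.91 + $153.28 = $315.87
Net pay = $2322.72 − $315.87 = $2006.85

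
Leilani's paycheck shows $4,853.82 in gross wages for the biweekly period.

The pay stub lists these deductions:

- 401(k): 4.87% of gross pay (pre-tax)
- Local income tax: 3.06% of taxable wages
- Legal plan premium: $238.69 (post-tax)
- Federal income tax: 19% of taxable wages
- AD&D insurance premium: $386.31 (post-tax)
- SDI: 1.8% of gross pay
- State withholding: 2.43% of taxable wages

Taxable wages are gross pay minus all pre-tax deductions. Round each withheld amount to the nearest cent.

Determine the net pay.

$2,774.27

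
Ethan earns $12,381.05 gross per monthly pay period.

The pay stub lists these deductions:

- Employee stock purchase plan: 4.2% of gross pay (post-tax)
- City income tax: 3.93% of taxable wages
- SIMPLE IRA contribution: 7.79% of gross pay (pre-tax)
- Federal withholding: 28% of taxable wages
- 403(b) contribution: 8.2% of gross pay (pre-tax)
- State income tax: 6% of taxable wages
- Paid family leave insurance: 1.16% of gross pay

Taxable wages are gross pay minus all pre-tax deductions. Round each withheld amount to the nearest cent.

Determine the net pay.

$5,792.48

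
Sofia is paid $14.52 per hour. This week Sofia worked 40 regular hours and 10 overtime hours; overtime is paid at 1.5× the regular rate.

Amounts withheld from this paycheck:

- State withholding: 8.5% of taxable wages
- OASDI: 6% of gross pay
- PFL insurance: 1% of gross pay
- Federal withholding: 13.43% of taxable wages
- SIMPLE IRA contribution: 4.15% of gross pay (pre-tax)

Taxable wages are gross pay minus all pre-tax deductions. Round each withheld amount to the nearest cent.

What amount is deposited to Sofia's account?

Regular pay: 40 × $14.52 = $580.80
Overtime pay: 10 × $14.52 × 1.5 = $217.80
Gross pay = $580.80 + $217.80 = $798.60
SIMPLE IRA contribution: $798.60 × 0.0415 = $33.14
Taxable wages = $798.60 − $33.14 = $765.46
State withholding: $765.46 × 0.085 = $65.06
Federal withholding: $765.46 × 0.1343 = $102.80
PFL insurance: $798.60 × 0.01 = $7.99
OASDI: $798.60 × 0.06 = $47.92
Total deductions = $33.14 + $65.06 + $102.80 + $7.99 + $47.92 = $256.91
Net pay = $798.60 − $256.91 = $541.69

$541.69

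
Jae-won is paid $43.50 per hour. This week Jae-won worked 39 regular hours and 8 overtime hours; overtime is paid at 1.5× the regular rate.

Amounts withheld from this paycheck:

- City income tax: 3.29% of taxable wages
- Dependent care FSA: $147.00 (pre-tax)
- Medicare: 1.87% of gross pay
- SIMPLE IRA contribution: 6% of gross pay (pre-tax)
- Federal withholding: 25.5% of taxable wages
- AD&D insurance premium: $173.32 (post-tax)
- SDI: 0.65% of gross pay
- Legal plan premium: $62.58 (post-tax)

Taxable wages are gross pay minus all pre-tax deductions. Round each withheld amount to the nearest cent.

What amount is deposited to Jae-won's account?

Regular pay: 39 × $43.50 = $1,696.50
Overtime pay: 8 × $43.50 × 1.5 = $522.00
Gross pay = $1,696.50 + $522.00 = $2,218.50
Dependent care FSA: $147.00
SIMPLE IRA contribution: $2,218.50 × 0.06 = $133.11
Pre-tax total = $147.00 + $133.11 = $280.11
Taxable wages = $2,218.50 − $280.11 = $1,938.39
Federal withholding: $1,938.39 × 0.255 = $494.29
City income tax: $1,938.39 × 0.0329 = $63.77
Medicare: $2,218.50 × 0.0187 = $41.49
SDI: $2,218.50 × 0.0065 = $14.42
AD&D insurance premium: $173.32
Legal plan premium: $62.58
Total deductions = $147.00 + $133.11 + $494.29 + $63.77 + $41.49 + $14.42 + $173.32 + $62.58 = $1,129.98
Net pay = $2,218.50 − $1,129.98 = $1,088.52

$1,088.52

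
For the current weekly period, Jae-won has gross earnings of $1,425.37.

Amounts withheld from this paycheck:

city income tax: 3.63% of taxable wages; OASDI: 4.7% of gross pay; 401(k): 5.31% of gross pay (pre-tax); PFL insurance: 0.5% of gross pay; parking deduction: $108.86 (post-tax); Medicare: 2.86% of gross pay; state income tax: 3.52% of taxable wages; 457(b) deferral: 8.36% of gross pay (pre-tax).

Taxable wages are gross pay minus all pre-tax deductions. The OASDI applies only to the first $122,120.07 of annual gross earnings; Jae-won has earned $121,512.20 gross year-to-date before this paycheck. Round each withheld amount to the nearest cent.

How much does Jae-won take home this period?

457(b) deferral: $1,425.37 × 0.0836 = $119.16
401(k): $1,425.37 × 0.0531 = $75.69
Pre-tax total = $119.16 + $75.69 = $194.85
Taxable wages = $1,425.37 − $194.85 = $1,230.52
City income tax: $1,230.52 × 0.0363 = $44.67
State income tax: $1,230.52 × 0.0352 = $43.31
PFL insurance: $1,425.37 × 0.005 = $7.13
Medicare: $1,425.37 × 0.0286 = $40.77
OASDI: only $122,120.07 − $121,512.20 = $607.87 of this check is subject → $607.87 × 0.047 = $28.57
Parking deduction: $108.86
Total deductions = $119.16 + $75.69 + $44.67 + $43.31 + $7.13 + $40.77 + $28.57 + $108.86 = $468.16
Net pay = $1,425.37 − $468.16 = $957.21

$957.21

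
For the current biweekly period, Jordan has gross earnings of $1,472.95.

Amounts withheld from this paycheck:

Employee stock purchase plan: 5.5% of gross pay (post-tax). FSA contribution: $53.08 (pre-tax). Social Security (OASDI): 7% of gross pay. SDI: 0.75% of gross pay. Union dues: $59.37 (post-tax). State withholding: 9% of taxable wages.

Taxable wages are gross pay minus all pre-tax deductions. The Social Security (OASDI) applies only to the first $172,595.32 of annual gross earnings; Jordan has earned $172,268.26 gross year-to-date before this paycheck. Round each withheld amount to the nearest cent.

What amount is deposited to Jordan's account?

$1,117.76

FSA contribution: $53.08
Taxable wages = $1,472.95 − $53.08 = $1,419.87
State withholding: $1,419.87 × 0.09 = $127.79
SDI: $1,472.95 × 0.0075 = $11.05
Social Security (OASDI): only $172,595.32 − $172,268.26 = $327.06 of this check is subject → $327.06 × 0.07 = $22.89
Union dues: $59.37
Employee stock purchase plan: $1,472.95 × 0.055 = $81.01
Total deductions = $53.08 + $127.79 + $11.05 + $22.89 + $59.37 + $81.01 = $355.19
Net pay = $1,472.95 − $355.19 = $1,117.76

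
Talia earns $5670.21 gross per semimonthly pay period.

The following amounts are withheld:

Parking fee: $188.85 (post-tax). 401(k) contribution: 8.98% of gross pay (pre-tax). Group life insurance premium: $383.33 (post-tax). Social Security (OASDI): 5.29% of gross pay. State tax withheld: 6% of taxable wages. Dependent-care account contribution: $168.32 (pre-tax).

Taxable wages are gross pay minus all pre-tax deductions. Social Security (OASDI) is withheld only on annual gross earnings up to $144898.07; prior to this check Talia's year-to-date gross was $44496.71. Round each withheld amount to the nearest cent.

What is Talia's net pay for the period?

Dependent-care account contribution: $168.32
401(k) contribution: $5670.21 × 0.0898 = $509.18
Pre-tax total = $168.32 + $509.18 = $677.50
Taxable wages = $5670.21 − $677.50 = $4992.71
State tax withheld: $4992.71 × 0.06 = $299.56
Social Security (OASDI): cap not yet reached, full $5670.21 is subject → $5670.21 × 0.0529 = $299.95
Group life insurance premium: $383.33
Parking fee: $188.85
Total deductions = $168.32 + $509.18 + $299.56 + $299.95 + $383.33 + $188.85 = $1849.19
Net pay = $5670.21 − $1849.19 = $3821.02

$3821.02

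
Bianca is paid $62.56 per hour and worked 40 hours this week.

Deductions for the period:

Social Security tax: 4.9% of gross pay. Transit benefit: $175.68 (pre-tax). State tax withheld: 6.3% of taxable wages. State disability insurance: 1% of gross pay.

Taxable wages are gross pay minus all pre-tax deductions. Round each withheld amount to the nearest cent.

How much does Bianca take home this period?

Gross pay: 40 × $62.56 = $2,502.40
Transit benefit: $175.68
Taxable wages = $2,502.40 − $175.68 = $2,326.72
State tax withheld: $2,326.72 × 0.063 = $146.58
Social Security tax: $2,502.40 × 0.049 = $122.62
State disability insurance: $2,502.40 × 0.01 = $25.02
Total deductions = $175.68 + $146.58 + $122.62 + $25.02 = $469.90
Net pay = $2,502.40 − $469.90 = $2,032.50

$2,032.50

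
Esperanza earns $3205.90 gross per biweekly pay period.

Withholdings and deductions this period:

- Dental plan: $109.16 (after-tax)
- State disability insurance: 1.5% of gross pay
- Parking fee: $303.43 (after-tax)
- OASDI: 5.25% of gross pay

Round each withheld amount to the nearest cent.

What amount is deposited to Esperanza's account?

State disability insurance: $3205.90 × 0.015 = $48.09
OASDI: $3205.90 × 0.0525 = $168.31
Parking fee: $303.43
Dental plan: $109.16
Total deductions = $48.09 + $168.31 + $303.43 + $109.16 = $628.99
Net pay = $3205.90 − $628.99 = $2576.91

$2576.91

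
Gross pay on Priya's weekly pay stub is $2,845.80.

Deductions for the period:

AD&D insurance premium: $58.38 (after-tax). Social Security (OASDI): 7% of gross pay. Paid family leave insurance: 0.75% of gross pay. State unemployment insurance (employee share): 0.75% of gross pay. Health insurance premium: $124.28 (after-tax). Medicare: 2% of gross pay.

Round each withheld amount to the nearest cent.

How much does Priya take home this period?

Paid family leave insurance: $2,845.80 × 0.0075 = $21.34
Social Security (OASDI): $2,845.80 × 0.07 = $199.21
State unemployment insurance (employee share): $2,845.80 × 0.0075 = $21.34
Medicare: $2,845.80 × 0.02 = $56.92
Health insurance premium: $124.28
AD&D insurance premium: $58.38
Total deductions = $21.34 + $199.21 + $21.34 + $56.92 + $124.28 + $58.38 = $481.47
Net pay = $2,845.80 − $481.47 = $2,364.33

$2,364.33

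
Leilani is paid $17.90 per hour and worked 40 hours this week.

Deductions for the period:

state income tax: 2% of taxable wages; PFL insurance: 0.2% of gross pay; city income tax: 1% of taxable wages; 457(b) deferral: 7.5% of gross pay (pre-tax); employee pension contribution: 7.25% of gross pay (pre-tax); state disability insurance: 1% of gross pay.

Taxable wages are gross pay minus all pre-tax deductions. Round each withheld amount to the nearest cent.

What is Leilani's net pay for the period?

Gross pay: 40 × $17.90 = $716.00
Employee pension contribution: $716.00 × 0.0725 = $51.91
457(b) deferral: $716.00 × 0.075 = $53.70
Pre-tax total = $51.91 + $53.70 = $105.61
Taxable wages = $716.00 − $105.61 = $610.39
City income tax: $610.39 × 0.01 = $6.10
State income tax: $610.39 × 0.02 = $12.21
State disability insurance: $716.00 × 0.01 = $7.16
PFL insurance: $716.00 × 0.002 = $1.43
Total deductions = $51.91 + $53.70 + $6.10 + $12.21 + $7.16 + $1.43 = $132.51
Net pay = $716.00 − $132.51 = $583.49

$583.49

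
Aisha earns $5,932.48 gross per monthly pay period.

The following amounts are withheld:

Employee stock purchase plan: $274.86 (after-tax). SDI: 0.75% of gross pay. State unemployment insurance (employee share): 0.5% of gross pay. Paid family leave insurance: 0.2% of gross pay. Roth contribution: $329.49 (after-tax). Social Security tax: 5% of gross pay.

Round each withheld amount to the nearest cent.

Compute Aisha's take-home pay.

$4,945.50

Social Security tax: $5,932.48 × 0.05 = $296.62
State unemployment insurance (employee share): $5,932.48 × 0.005 = $29.66
Paid family leave insurance: $5,932.48 × 0.002 = $11.86
SDI: $5,932.48 × 0.0075 = $44.49
Employee stock purchase plan: $274.86
Roth contribution: $329.49
Total deductions = $296.62 + $29.66 + $11.86 + $44.49 + $274.86 + $329.49 = $986.98
Net pay = $5,932.48 − $986.98 = $4,945.50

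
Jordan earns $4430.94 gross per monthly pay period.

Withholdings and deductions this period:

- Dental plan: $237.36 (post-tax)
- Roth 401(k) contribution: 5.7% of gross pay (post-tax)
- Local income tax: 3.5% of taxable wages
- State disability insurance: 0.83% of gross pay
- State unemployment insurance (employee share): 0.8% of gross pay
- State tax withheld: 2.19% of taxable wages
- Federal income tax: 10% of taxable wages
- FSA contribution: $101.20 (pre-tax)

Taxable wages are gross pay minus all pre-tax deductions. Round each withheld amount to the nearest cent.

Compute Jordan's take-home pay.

$3088.26

FSA contribution: $101.20
Taxable wages = $4430.94 − $101.20 = $4329.74
State tax withheld: $4329.74 × 0.0219 = $94.82
Local income tax: $4329.74 × 0.035 = $151.54
Federal income tax: $4329.74 × 0.1 = $432.97
State unemployment insurance (employee share): $4430.94 × 0.008 = $35.45
State disability insurance: $4430.94 × 0.0083 = $36.78
Roth 401(k) contribution: $4430.94 × 0.057 = $252.56
Dental plan: $237.36
Total deductions = $101.20 + $94.82 + $151.54 + $432.97 + $35.45 + $36.78 + $252.56 + $237.36 = $1342.68
Net pay = $4430.94 − $1342.68 = $3088.26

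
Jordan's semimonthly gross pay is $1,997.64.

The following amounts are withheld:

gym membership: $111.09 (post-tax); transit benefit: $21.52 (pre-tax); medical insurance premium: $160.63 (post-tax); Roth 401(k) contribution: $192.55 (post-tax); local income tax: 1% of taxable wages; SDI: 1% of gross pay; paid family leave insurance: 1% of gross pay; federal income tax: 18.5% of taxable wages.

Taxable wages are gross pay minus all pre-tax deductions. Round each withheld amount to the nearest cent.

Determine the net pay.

$1,086.55

Transit benefit: $21.52
Taxable wages = $1,997.64 − $21.52 = $1,976.12
Local income tax: $1,976.12 × 0.01 = $19.76
Federal income tax: $1,976.12 × 0.185 = $365.58
SDI: $1,997.64 × 0.01 = $19.98
Paid family leave insurance: $1,997.64 × 0.01 = $19.98
Gym membership: $111.09
Medical insurance premium: $160.63
Roth 401(k) contribution: $192.55
Total deductions = $21.52 + $19.76 + $365.58 + $19.98 + $19.98 + $111.09 + $160.63 + $192.55 = $911.09
Net pay = $1,997.64 − $911.09 = $1,086.55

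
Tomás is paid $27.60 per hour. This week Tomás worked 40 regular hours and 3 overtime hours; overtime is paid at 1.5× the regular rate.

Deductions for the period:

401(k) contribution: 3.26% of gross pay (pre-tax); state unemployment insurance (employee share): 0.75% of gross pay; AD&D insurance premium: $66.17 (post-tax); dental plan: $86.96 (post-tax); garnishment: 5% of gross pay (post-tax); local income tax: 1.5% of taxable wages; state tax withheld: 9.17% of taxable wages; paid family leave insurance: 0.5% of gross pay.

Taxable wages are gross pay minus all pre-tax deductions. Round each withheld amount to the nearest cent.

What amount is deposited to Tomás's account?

$831.50

Regular pay: 40 × $27.60 = $1,104.00
Overtime pay: 3 × $27.60 × 1.5 = $124.20
Gross pay = $1,104.00 + $124.20 = $1,228.20
401(k) contribution: $1,228.20 × 0.0326 = $40.04
Taxable wages = $1,228.20 − $40.04 = $1,188.16
Local income tax: $1,188.16 × 0.015 = $17.82
State tax withheld: $1,188.16 × 0.0917 = $108.95
Paid family leave insurance: $1,228.20 × 0.005 = $6.14
State unemployment insurance (employee share): $1,228.20 × 0.0075 = $9.21
Dental plan: $86.96
Garnishment: $1,228.20 × 0.05 = $61.41
AD&D insurance premium: $66.17
Total deductions = $40.04 + $17.82 + $108.95 + $6.14 + $9.21 + $86.96 + $61.41 + $66.17 = $396.70
Net pay = $1,228.20 − $396.70 = $831.50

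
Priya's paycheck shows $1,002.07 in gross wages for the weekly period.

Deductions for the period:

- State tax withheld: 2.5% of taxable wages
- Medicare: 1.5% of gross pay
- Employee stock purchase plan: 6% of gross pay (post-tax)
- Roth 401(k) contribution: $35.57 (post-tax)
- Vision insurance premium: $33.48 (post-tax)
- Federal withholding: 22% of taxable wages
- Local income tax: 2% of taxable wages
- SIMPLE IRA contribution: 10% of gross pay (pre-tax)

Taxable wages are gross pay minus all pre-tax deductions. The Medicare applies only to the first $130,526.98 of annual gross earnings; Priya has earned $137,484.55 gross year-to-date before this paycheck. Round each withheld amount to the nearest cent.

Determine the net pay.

SIMPLE IRA contribution: $1,002.07 × 0.1 = $100.21
Taxable wages = $1,002.07 − $100.21 = $901.86
State tax withheld: $901.86 × 0.025 = $22.55
Local income tax: $901.86 × 0.02 = $18.04
Federal withholding: $901.86 × 0.22 = $198.41
Medicare: annual cap $130,526.98 already reached (YTD $137,484.55), so $0.00
Employee stock purchase plan: $1,002.07 × 0.06 = $60.12
Roth 401(k) contribution: $35.57
Vision insurance premium: $33.48
Total deductions = $100.21 + $22.55 + $18.04 + $198.41 + $0.00 + $60.12 + $35.57 + $33.48 = $468.38
Net pay = $1,002.07 − $468.38 = $533.69

$533.69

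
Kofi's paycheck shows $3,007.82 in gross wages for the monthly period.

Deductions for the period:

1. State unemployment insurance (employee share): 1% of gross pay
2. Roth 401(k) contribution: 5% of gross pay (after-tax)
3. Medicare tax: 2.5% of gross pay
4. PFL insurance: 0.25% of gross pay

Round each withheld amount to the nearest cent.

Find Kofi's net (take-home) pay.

$2,744.63

State unemployment insurance (employee share): $3,007.82 × 0.01 = $30.08
PFL insurance: $3,007.82 × 0.0025 = $7.52
Medicare tax: $3,007.82 × 0.025 = $75.20
Roth 401(k) contribution: $3,007.82 × 0.05 = $150.39
Total deductions = $30.08 + $7.52 + $75.20 + $150.39 = $263.19
Net pay = $3,007.82 − $263.19 = $2,744.63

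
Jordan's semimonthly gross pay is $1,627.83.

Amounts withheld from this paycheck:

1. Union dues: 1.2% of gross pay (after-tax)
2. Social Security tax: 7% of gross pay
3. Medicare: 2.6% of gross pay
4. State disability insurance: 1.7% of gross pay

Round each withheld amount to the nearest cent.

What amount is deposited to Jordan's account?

State disability insurance: $1,627.83 × 0.017 = $27.67
Social Security tax: $1,627.83 × 0.07 = $113.95
Medicare: $1,627.83 × 0.026 = $42.32
Union dues: $1,627.83 × 0.012 = $19.53
Total deductions = $27.67 + $113.95 + $42.32 + $19.53 = $203.47
Net pay = $1,627.83 − $203.47 = $1,424.36

$1,424.36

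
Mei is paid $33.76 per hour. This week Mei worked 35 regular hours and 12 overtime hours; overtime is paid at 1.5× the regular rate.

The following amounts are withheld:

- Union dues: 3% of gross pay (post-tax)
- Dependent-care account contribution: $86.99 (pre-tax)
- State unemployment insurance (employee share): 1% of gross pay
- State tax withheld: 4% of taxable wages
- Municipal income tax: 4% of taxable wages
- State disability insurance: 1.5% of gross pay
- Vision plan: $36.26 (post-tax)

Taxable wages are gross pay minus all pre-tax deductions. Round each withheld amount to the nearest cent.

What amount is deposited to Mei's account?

Regular pay: 35 × $33.76 = $1,181.60
Overtime pay: 12 × $33.76 × 1.5 = $607.68
Gross pay = $1,181.60 + $607.68 = $1,789.28
Dependent-care account contribution: $86.99
Taxable wages = $1,789.28 − $86.99 = $1,702.29
State tax withheld: $1,702.29 × 0.04 = $68.09
Municipal income tax: $1,702.29 × 0.04 = $68.09
State disability insurance: $1,789.28 × 0.015 = $26.84
State unemployment insurance (employee share): $1,789.28 × 0.01 = $17.89
Vision plan: $36.26
Union dues: $1,789.28 × 0.03 = $53.68
Total deductions = $86.99 + $68.09 + $68.09 + $26.84 + $17.89 + $36.26 + $53.68 = $357.84
Net pay = $1,789.28 − $357.84 = $1,431.44

$1,431.44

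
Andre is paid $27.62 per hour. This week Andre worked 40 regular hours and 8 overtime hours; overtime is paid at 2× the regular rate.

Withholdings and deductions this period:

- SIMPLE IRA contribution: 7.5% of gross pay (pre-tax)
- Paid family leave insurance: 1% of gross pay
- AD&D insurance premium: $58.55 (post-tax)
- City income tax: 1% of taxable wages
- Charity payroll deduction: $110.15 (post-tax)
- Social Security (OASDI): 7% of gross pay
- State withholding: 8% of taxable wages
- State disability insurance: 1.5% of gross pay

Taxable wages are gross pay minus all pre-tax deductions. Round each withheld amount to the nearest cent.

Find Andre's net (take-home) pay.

Regular pay: 40 × $27.62 = $1104.80
Overtime pay: 8 × $27.62 × 2 = $441.92
Gross pay = $1104.80 + $441.92 = $1546.72
SIMPLE IRA contribution: $1546.72 × 0.075 = $116.00
Taxable wages = $1546.72 − $116.00 = $1430.72
State withholding: $1430.72 × 0.08 = $114.46
City income tax: $1430.72 × 0.01 = $14.31
Paid family leave insurance: $1546.72 × 0.01 = $15.47
State disability insurance: $1546.72 × 0.015 = $23.20
Social Security (OASDI): $1546.72 × 0.07 = $108.27
Charity payroll deduction: $110.15
AD&D insurance premium: $58.55
Total deductions = $116.00 + $114.46 + $14.31 + $15.47 + $23.20 + $108.27 + $110.15 + $58.55 = $560.41
Net pay = $1546.72 − $560.41 = $986.31

$986.31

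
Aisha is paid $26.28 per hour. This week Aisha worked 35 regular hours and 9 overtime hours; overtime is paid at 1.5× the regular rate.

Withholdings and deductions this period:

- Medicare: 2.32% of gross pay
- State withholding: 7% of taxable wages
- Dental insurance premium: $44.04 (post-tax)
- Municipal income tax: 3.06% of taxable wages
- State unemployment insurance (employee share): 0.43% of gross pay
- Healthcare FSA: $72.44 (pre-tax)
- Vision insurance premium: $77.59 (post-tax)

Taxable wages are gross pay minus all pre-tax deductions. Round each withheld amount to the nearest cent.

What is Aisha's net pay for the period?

Regular pay: 35 × $26.28 = $919.80
Overtime pay: 9 × $26.28 × 1.5 = $354.78
Gross pay = $919.80 + $354.78 = $1274.58
Healthcare FSA: $72.44
Taxable wages = $1274.58 − $72.44 = $1202.14
Municipal income tax: $1202.14 × 0.0306 = $36.79
State withholding: $1202.14 × 0.07 = $84.15
Medicare: $1274.58 × 0.0232 = $29.57
State unemployment insurance (employee share): $1274.58 × 0.0043 = $5.48
Vision insurance premium: $77.59
Dental insurance premium: $44.04
Total deductions = $72.44 + $36.79 + $84.15 + $29.57 + $5.48 + $77.59 + $44.04 = $350.06
Net pay = $1274.58 − $350.06 = $924.52

$924.52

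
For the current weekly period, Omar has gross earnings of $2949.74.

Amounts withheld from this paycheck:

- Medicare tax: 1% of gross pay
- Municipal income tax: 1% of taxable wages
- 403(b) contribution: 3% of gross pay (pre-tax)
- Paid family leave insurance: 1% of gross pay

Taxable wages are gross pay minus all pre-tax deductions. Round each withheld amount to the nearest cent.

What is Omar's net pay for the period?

403(b) contribution: $2949.74 × 0.03 = $88.49
Taxable wages = $2949.74 − $88.49 = $2861.25
Municipal income tax: $2861.25 × 0.01 = $28.61
Paid family leave insurance: $2949.74 × 0.01 = $29.50
Medicare tax: $2949.74 × 0.01 = $29.50
Total deductions = $88.49 + $28.61 + $29.50 + $29.50 = $176.10
Net pay = $2949.74 − $176.10 = $2773.64

$2773.64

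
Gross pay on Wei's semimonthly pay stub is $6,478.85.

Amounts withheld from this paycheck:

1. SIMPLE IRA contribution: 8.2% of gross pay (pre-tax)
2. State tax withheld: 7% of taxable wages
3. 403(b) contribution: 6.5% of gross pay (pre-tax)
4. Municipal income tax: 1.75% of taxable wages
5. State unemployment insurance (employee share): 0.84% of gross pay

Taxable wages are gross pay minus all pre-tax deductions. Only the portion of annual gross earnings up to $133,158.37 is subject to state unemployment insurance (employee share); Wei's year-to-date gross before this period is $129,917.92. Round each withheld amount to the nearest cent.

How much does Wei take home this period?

SIMPLE IRA contribution: $6,478.85 × 0.082 = $531.27
403(b) contribution: $6,478.85 × 0.065 = $421.13
Pre-tax total = $531.27 + $421.13 = $952.40
Taxable wages = $6,478.85 − $952.40 = $5,526.45
Municipal income tax: $5,526.45 × 0.0175 = $96.71
State tax withheld: $5,526.45 × 0.07 = $386.85
State unemployment insurance (employee share): only $133,158.37 − $129,917.92 = $3,240.45 of this check is subject → $3,240.45 × 0.0084 = $27.22
Total deductions = $531.27 + $421.13 + $96.71 + $386.85 + $27.22 = $1,463.18
Net pay = $6,478.85 − $1,463.18 = $5,015.67

$5,015.67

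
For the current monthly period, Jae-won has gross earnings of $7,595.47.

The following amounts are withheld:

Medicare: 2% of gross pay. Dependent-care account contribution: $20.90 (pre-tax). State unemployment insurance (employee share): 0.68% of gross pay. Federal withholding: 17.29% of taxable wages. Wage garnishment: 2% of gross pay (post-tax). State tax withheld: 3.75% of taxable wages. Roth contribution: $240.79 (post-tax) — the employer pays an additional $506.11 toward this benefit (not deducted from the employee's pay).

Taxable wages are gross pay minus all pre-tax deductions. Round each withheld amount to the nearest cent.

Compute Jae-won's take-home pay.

$5,384.62

Dependent-care account contribution: $20.90
Taxable wages = $7,595.47 − $20.90 = $7,574.57
State tax withheld: $7,574.57 × 0.0375 = $284.05
Federal withholding: $7,574.57 × 0.1729 = $1,309.64
Medicare: $7,595.47 × 0.02 = $151.91
State unemployment insurance (employee share): $7,595.47 × 0.0068 = $51.65
Wage garnishment: $7,595.47 × 0.02 = $151.91
Roth contribution: $240.79
(Employer's $506.11 toward Roth contribution is not withheld from the employee.)
Total deductions = $20.90 + $284.05 + $1,309.64 + $151.91 + $51.65 + $151.91 + $240.79 = $2,210.85
Net pay = $7,595.47 − $2,210.85 = $5,384.62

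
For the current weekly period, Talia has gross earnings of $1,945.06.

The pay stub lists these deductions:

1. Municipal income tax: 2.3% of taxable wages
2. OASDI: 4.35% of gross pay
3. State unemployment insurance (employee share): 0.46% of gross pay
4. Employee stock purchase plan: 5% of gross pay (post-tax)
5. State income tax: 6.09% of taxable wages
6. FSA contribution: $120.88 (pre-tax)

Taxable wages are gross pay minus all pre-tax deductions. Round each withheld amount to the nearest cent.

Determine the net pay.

FSA contribution: $120.88
Taxable wages = $1,945.06 − $120.88 = $1,824.18
Municipal income tax: $1,824.18 × 0.023 = $41.96
State income tax: $1,824.18 × 0.0609 = $111.09
State unemployment insurance (employee share): $1,945.06 × 0.0046 = $8.95
OASDI: $1,945.06 × 0.0435 = $84.61
Employee stock purchase plan: $1,945.06 × 0.05 = $97.25
Total deductions = $120.88 + $41.96 + $111.09 + $8.95 + $84.61 + $97.25 = $464.74
Net pay = $1,945.06 − $464.74 = $1,480.32

$1,480.32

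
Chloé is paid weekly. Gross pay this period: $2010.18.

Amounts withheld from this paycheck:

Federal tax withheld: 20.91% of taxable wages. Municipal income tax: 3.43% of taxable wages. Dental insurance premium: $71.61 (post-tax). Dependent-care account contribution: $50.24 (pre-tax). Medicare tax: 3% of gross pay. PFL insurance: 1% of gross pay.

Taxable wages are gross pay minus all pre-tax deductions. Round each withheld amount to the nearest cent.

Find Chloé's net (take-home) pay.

Dependent-care account contribution: $50.24
Taxable wages = $2010.18 − $50.24 = $1959.94
Federal tax withheld: $1959.94 × 0.2091 = $409.82
Municipal income tax: $1959.94 × 0.0343 = $67.23
PFL insurance: $2010.18 × 0.01 = $20.10
Medicare tax: $2010.18 × 0.03 = $60.31
Dental insurance premium: $71.61
Total deductions = $50.24 + $409.82 + $67.23 + $20.10 + $60.31 + $71.61 = $679.31
Net pay = $2010.18 − $679.31 = $1330.87

$1330.87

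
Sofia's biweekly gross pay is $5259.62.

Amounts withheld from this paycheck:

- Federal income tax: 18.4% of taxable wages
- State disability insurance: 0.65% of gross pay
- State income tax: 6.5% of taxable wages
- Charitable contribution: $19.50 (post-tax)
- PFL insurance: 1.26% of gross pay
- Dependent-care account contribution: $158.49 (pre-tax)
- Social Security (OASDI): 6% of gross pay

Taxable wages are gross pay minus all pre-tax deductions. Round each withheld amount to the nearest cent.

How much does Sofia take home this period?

$3395.41

Dependent-care account contribution: $158.49
Taxable wages = $5259.62 − $158.49 = $5101.13
Federal income tax: $5101.13 × 0.184 = $938.61
State income tax: $5101.13 × 0.065 = $331.57
Social Security (OASDI): $5259.62 × 0.06 = $315.58
PFL insurance: $5259.62 × 0.0126 = $66.27
State disability insurance: $5259.62 × 0.0065 = $34.19
Charitable contribution: $19.50
Total deductions = $158.49 + $938.61 + $331.57 + $315.58 + $66.27 + $34.19 + $19.50 = $1864.21
Net pay = $5259.62 − $1864.21 = $3395.41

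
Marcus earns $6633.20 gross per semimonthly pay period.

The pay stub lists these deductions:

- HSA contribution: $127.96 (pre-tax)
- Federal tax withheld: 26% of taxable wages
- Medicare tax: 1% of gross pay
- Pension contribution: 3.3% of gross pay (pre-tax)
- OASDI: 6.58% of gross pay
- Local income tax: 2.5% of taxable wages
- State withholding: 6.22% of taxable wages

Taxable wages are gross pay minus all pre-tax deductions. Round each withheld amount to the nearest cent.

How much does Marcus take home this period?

Pension contribution: $6633.20 × 0.033 = $218.90
HSA contribution: $127.96
Pre-tax total = $218.90 + $127.96 = $346.86
Taxable wages = $6633.20 − $346.86 = $6286.34
Federal tax withheld: $6286.34 × 0.26 = $1634.45
State withholding: $6286.34 × 0.0622 = $391.01
Local income tax: $6286.34 × 0.025 = $157.16
OASDI: $6633.20 × 0.0658 = $436.46
Medicare tax: $6633.20 × 0.01 = $66.33
Total deductions = $218.90 + $127.96 + $1634.45 + $391.01 + $157.16 + $436.46 + $66.33 = $3032.27
Net pay = $6633.20 − $3032.27 = $3600.93

$3600.93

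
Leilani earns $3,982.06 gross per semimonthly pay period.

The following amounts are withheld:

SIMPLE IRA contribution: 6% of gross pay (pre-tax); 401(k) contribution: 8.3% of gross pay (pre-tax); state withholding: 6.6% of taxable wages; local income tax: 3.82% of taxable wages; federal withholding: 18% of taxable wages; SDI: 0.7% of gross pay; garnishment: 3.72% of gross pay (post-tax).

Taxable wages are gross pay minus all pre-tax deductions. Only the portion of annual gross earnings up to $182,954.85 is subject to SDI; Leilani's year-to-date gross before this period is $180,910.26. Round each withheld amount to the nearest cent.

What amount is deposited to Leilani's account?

$2,280.33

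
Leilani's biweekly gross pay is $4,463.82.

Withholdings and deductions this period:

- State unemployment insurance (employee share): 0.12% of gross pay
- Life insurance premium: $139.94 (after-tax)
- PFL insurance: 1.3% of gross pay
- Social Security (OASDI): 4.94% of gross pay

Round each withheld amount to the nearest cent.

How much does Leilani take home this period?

$4,039.98

Social Security (OASDI): $4,463.82 × 0.0494 = $220.51
PFL insurance: $4,463.82 × 0.013 = $58.03
State unemployment insurance (employee share): $4,463.82 × 0.0012 = $5.36
Life insurance premium: $139.94
Total deductions = $220.51 + $58.03 + $5.36 + $139.94 = $423.84
Net pay = $4,463.82 − $423.84 = $4,039.98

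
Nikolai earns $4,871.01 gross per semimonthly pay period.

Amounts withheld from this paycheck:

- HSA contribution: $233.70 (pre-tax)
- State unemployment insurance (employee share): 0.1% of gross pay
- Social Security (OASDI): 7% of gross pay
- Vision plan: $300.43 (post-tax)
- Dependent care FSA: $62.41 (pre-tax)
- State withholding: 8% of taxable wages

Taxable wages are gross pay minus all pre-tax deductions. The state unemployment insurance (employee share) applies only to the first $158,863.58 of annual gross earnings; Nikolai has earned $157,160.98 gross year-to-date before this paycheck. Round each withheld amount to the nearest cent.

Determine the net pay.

$3,565.81

Dependent care FSA: $62.41
HSA contribution: $233.70
Pre-tax total = $62.41 + $233.70 = $296.11
Taxable wages = $4,871.01 − $296.11 = $4,574.90
State withholding: $4,574.90 × 0.08 = $365.99
State unemployment insurance (employee share): only $158,863.58 − $157,160.98 = $1,702.60 of this check is subject → $1,702.60 × 0.001 = $1.70
Social Security (OASDI): $4,871.01 × 0.07 = $340.97
Vision plan: $300.43
Total deductions = $62.41 + $233.70 + $365.99 + $1.70 + $340.97 + $300.43 = $1,305.20
Net pay = $4,871.01 − $1,305.20 = $3,565.81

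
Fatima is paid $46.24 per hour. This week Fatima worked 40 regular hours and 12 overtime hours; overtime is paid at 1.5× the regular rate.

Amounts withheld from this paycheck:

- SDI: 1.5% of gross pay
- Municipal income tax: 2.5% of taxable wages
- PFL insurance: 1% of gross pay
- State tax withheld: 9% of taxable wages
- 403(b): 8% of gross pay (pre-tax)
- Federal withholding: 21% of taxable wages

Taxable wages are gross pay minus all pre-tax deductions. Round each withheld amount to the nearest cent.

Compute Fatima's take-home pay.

$1,598.43

Regular pay: 40 × $46.24 = $1,849.60
Overtime pay: 12 × $46.24 × 1.5 = $832.32
Gross pay = $1,849.60 + $832.32 = $2,681.92
403(b): $2,681.92 × 0.08 = $214.55
Taxable wages = $2,681.92 − $214.55 = $2,467.37
Municipal income tax: $2,467.37 × 0.025 = $61.68
Federal withholding: $2,467.37 × 0.21 = $518.15
State tax withheld: $2,467.37 × 0.09 = $222.06
PFL insurance: $2,681.92 × 0.01 = $26.82
SDI: $2,681.92 × 0.015 = $40.23
Total deductions = $214.55 + $61.68 + $518.15 + $222.06 + $26.82 + $40.23 = $1,083.49
Net pay = $2,681.92 − $1,083.49 = $1,598.43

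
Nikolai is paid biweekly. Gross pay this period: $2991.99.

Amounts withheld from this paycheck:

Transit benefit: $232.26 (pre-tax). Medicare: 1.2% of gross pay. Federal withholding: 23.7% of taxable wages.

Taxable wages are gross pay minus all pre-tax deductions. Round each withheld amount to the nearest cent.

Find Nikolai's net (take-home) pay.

$2069.77

Transit benefit: $232.26
Taxable wages = $2991.99 − $232.26 = $2759.73
Federal withholding: $2759.73 × 0.237 = $654.06
Medicare: $2991.99 × 0.012 = $35.90
Total deductions = $232.26 + $654.06 + $35.90 = $922.22
Net pay = $2991.99 − $922.22 = $2069.77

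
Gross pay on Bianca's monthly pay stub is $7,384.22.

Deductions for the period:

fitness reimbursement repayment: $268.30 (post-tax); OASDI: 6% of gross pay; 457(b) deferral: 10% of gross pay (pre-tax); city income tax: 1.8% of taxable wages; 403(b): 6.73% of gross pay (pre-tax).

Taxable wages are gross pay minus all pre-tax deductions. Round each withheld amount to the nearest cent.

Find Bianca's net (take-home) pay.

403(b): $7,384.22 × 0.0673 = $496.96
457(b) deferral: $7,384.22 × 0.1 = $738.42
Pre-tax total = $496.96 + $738.42 = $1,235.38
Taxable wages = $7,384.22 − $1,235.38 = $6,148.84
City income tax: $6,148.84 × 0.018 = $110.68
OASDI: $7,384.22 × 0.06 = $443.05
Fitness reimbursement repayment: $268.30
Total deductions = $496.96 + $738.42 + $110.68 + $443.05 + $268.30 = $2,057.41
Net pay = $7,384.22 − $2,057.41 = $5,326.81

$5,326.81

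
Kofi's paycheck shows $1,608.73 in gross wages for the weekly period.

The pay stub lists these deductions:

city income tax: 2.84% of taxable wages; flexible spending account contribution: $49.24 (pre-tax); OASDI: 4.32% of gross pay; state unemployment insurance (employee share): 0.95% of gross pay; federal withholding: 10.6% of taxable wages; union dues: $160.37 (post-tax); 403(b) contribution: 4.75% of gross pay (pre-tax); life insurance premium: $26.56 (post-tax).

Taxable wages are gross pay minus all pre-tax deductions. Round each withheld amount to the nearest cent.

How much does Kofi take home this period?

$1,012.04

Flexible spending account contribution: $49.24
403(b) contribution: $1,608.73 × 0.0475 = $76.41
Pre-tax total = $49.24 + $76.41 = $125.65
Taxable wages = $1,608.73 − $125.65 = $1,483.08
City income tax: $1,483.08 × 0.0284 = $42.12
Federal withholding: $1,483.08 × 0.106 = $157.21
State unemployment insurance (employee share): $1,608.73 × 0.0095 = $15.28
OASDI: $1,608.73 × 0.0432 = $69.50
Union dues: $160.37
Life insurance premium: $26.56
Total deductions = $49.24 + $76.41 + $42.12 + $157.21 + $15.28 + $69.50 + $160.37 + $26.56 = $596.69
Net pay = $1,608.73 − $596.69 = $1,012.04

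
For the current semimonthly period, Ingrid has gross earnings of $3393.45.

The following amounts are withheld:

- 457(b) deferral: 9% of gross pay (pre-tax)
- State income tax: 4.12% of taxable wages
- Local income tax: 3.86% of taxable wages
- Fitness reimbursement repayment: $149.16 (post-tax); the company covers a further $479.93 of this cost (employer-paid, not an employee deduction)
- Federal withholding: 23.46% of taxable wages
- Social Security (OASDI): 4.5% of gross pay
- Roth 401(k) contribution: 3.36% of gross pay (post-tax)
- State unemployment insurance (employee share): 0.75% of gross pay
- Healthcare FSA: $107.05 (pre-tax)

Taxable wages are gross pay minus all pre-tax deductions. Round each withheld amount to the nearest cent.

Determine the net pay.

$1602.42

457(b) deferral: $3393.45 × 0.09 = $305.41
Healthcare FSA: $107.05
Pre-tax total = $305.41 + $107.05 = $412.46
Taxable wages = $3393.45 − $412.46 = $2980.99
Local income tax: $2980.99 × 0.0386 = $115.07
State income tax: $2980.99 × 0.0412 = $122.82
Federal withholding: $2980.99 × 0.2346 = $699.34
State unemployment insurance (employee share): $3393.45 × 0.0075 = $25.45
Social Security (OASDI): $3393.45 × 0.045 = $152.71
Roth 401(k) contribution: $3393.45 × 0.0336 = $114.02
Fitness reimbursement repayment: $149.16
(Employer's $479.93 toward fitness reimbursement repayment is not withheld from the employee.)
Total deductions = $305.41 + $107.05 + $115.07 + $122.82 + $699.34 + $25.45 + $152.71 + $114.02 + $149.16 = $1791.03
Net pay = $3393.45 − $1791.03 = $1602.42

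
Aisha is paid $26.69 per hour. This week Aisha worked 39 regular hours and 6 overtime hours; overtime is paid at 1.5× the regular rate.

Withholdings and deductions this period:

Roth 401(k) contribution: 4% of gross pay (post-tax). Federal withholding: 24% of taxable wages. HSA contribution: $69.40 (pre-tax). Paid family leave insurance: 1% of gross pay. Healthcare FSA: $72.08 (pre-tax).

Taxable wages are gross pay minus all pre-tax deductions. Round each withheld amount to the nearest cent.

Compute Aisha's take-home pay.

Regular pay: 39 × $26.69 = $1,040.91
Overtime pay: 6 × $26.69 × 1.5 = $240.21
Gross pay = $1,040.91 + $240.21 = $1,281.12
HSA contribution: $69.40
Healthcare FSA: $72.08
Pre-tax total = $69.40 + $72.08 = $141.48
Taxable wages = $1,281.12 − $141.48 = $1,139.64
Federal withholding: $1,139.64 × 0.24 = $273.51
Paid family leave insurance: $1,281.12 × 0.01 = $12.81
Roth 401(k) contribution: $1,281.12 × 0.04 = $51.24
Total deductions = $69.40 + $72.08 + $273.51 + $12.81 + $51.24 = $479.04
Net pay = $1,281.12 − $479.04 = $802.08

$802.08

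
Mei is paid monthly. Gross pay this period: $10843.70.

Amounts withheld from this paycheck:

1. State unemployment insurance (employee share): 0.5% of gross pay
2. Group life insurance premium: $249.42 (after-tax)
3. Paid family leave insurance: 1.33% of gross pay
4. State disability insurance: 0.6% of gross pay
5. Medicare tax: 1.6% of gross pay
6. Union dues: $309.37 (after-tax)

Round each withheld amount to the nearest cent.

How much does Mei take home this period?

$9847.91

State disability insurance: $10843.70 × 0.006 = $65.06
Medicare tax: $10843.70 × 0.016 = $173.50
Paid family leave insurance: $10843.70 × 0.0133 = $144.22
State unemployment insurance (employee share): $10843.70 × 0.005 = $54.22
Group life insurance premium: $249.42
Union dues: $309.37
Total deductions = $65.06 + $173.50 + $144.22 + $54.22 + $249.42 + $309.37 = $995.79
Net pay = $10843.70 − $995.79 = $9847.91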